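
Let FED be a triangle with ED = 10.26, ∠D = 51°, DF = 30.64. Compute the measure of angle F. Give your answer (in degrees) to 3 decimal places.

By the law of cosines, FE² = ED² + DF² − 2·ED·DF·cos D = 648.4, so FE ≈ 25.464.
Law of cosines again: cos F = (DF² + FE² − ED²)/(2·DF·FE) ≈ 0.94971, so ∠F ≈ 18.25°.

18.248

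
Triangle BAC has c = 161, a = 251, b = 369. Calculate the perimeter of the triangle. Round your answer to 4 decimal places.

Perimeter = 369 + 251 + 161 = 781.

perimeter ≈ 781.0000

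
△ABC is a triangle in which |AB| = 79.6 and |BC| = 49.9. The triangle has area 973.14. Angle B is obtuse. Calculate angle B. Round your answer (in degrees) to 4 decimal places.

∠B ≈ 150.6597°

From area = ½·|AB|·|BC|·sin B, we get sin B = 2·area/(|AB|·|BC|) ≈ 0.49000.
Taking the obtuse solution, ∠B ≈ 150.66°.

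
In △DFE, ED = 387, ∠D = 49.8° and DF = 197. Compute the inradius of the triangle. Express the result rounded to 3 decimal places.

By the law of cosines, FE² = ED² + DF² − 2·ED·DF·cos D = 90160, so FE ≈ 300.27.
Area = ½·ED·DF·sin D ≈ 29116.
Semiperimeter s = (300.27+387+197)/2 = 442.13.
Inradius = area/s = 29116/442.13 ≈ 65.852.

65.852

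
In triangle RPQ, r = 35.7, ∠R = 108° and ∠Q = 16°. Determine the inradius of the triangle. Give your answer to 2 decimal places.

The third angle is ∠P = 180° − ∠Q − ∠R = 56.00°.
Law of sines: p = r·sin P/sin R ≈ 31.12.
Law of sines: q = r·sin Q/sin R ≈ 10.347.
Area = ½·r·p·sin Q ≈ 153.11.
Semiperimeter s = (35.7+31.12+10.347)/2 = 38.583.
Inradius = area/s = 153.11/38.583 ≈ 3.9684.

3.97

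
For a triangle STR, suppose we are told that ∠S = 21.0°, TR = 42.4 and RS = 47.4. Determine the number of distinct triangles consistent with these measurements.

2

RS·sin S = 47.4·sin(21.0°) ≈ 16.99.
Since RS sin S < TR < RS (16.99 < 42.4 < 47.4), two triangles exist.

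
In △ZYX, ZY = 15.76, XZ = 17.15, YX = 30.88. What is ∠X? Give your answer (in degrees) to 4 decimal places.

By the law of cosines, cos X = (YX² + XZ² − ZY²) / (2·YX·XZ) ≈ 0.94348, so ∠X ≈ 19.36°.

19.3555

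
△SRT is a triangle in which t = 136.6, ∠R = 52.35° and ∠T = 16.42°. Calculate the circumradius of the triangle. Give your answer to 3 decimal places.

The third angle is ∠S = 180° − ∠R − ∠T = 111.23°.
Law of sines: s = t·sin S/sin T ≈ 450.44.
Law of sines: r = t·sin R/sin T ≈ 382.61.
Circumradius = t/(2 sin T) ≈ 241.62.

241.619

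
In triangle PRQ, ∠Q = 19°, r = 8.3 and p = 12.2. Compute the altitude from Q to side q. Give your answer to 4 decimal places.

By the law of cosines, q² = p² + r² − 2·p·r·cos Q = 26.244, so q ≈ 5.1228.
Area = ½·p·r·sin Q ≈ 16.484.
The altitude from Q has length 2·area/q ≈ 6.4353.

6.4353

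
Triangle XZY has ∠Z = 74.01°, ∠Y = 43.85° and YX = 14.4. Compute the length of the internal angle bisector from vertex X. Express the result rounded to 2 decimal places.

10.33

The third angle is ∠X = 180° − ∠Z − ∠Y = 62.14°.
Law of sines: ZY = YX·sin X/sin Z ≈ 13.243.
Law of sines: XZ = YX·sin Y/sin Z ≈ 10.377.
The bisector from X has length 2·YX·XZ·cos(∠X/2)/(YX+XZ) ≈ 10.332.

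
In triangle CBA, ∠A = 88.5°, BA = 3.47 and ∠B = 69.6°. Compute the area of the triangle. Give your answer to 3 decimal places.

15.124

The third angle is ∠C = 180° − ∠B − ∠A = 21.90°.
Law of sines: AC = BA·sin B/sin C ≈ 8.7198.
Law of sines: CB = BA·sin A/sin C ≈ 9.3001.
Area = ½·BA·AC·sin A ≈ 15.124.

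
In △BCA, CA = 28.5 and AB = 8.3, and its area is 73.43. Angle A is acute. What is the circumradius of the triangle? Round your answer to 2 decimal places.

From area = ½·CA·AB·sin A, we get sin A = 2·area/(CA·AB) ≈ 0.62084.
Taking the acute solution, ∠A ≈ 38.38°.
Law of cosines then gives BC ≈ 22.589.
Circumradius = BC/(2 sin A) ≈ 18.192.

R ≈ 18.19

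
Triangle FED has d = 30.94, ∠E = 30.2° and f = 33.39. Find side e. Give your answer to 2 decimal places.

16.92

By the law of cosines, e² = d² + f² − 2·d·f·cos E = 286.43, so e ≈ 16.924.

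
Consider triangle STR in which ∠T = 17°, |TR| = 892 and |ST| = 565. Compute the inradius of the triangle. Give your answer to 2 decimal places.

By the law of cosines, |RS|² = |ST|² + |TR|² − 2·|ST|·|TR|·cos T = 1.5097e+05, so |RS| ≈ 388.55.
Area = ½·|ST|·|TR|·sin T ≈ 73675.
Semiperimeter s = (892+388.55+565)/2 = 922.78.
Inradius = area/s = 73675/922.78 ≈ 79.84.

79.84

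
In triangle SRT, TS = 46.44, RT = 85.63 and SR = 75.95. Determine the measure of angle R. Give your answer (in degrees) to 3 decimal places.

By the law of cosines, cos R = (SR² + RT² − TS²) / (2·SR·RT) ≈ 0.84140, so ∠R ≈ 32.71°.

32.712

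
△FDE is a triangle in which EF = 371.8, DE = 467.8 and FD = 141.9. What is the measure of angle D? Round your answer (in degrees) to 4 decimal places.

By the law of cosines, cos D = (FD² + DE² − EF²) / (2·FD·DE) ≈ 0.75878, so ∠D ≈ 40.64°.

40.6430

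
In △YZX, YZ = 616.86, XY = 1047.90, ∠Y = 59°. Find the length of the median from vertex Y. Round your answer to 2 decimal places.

By the law of cosines, ZX² = XY² + YZ² − 2·XY·YZ·cos Y = 8.1276e+05, so ZX ≈ 901.53.
Median from Y: ½√(2·XY² + 2·YZ² − ZX²) ≈ 732.2.

732.20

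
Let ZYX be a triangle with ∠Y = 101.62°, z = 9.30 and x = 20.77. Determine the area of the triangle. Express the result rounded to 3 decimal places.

Area = ½·x·z·sin Y ≈ 94.601.

94.601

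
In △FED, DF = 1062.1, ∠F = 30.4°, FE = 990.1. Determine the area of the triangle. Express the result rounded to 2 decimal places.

area ≈ 266068.81

Area = ½·DF·FE·sin F ≈ 2.6607e+05.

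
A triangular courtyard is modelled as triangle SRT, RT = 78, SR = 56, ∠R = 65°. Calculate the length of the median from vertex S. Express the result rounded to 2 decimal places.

m_S ≈ 53.02

By the law of cosines, TS² = SR² + RT² − 2·SR·RT·cos R = 5528, so TS ≈ 74.351.
Median from S: ½√(2·TS² + 2·SR² − RT²) ≈ 53.019.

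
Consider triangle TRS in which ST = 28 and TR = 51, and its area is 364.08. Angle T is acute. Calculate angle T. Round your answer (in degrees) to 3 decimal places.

From area = ½·ST·TR·sin T, we get sin T = 2·area/(ST·TR) ≈ 0.50992.
Taking the acute solution, ∠T ≈ 30.66°.

∠T ≈ 30.658°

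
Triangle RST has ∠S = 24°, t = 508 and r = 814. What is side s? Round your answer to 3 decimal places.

By the law of cosines, s² = t² + r² − 2·t·r·cos S = 1.6514e+05, so s ≈ 406.37.

406.369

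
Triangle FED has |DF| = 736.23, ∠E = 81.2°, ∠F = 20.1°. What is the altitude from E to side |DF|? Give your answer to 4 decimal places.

251.0633

The third angle is ∠D = 180° − ∠F − ∠E = 78.70°.
Law of sines: |ED| = |DF|·sin F/sin E ≈ 256.03.
Law of sines: |FE| = |DF|·sin D/sin E ≈ 730.56.
Area = ½·|DF|·|ED|·sin D ≈ 92420.
The altitude from E has length 2·area/|DF| ≈ 251.06.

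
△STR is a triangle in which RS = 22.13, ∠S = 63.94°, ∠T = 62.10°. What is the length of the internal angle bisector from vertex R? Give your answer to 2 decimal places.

t_R ≈ 19.88

The third angle is ∠R = 180° − ∠S − ∠T = 53.96°.
Law of sines: TR = RS·sin S/sin T ≈ 22.495.
Law of sines: ST = RS·sin R/sin T ≈ 20.248.
The bisector from R has length 2·TR·RS·cos(∠R/2)/(TR+RS) ≈ 19.883.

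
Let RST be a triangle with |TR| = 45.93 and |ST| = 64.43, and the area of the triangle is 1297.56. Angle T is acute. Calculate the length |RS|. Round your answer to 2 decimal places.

58.45

From area = ½·|ST|·|TR|·sin T, we get sin T = 2·area/(|ST|·|TR|) ≈ 0.87695.
Taking the acute solution, ∠T ≈ 61.28°.
Law of cosines then gives |RS| ≈ 58.45.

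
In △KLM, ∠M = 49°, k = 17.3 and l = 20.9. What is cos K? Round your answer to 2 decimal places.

By the law of cosines, m² = k² + l² − 2·k·l·cos M = 261.68, so m ≈ 16.176.
Law of cosines again: cos K = (l² + m² − k²)/(2·l·m) ≈ 0.59038, so ∠K ≈ 53.82°.

0.59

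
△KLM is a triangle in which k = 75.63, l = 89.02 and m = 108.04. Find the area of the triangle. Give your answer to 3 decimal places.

Semiperimeter s = (75.63 + 89.02 + 108.04)/2 = 136.34.
Heron's formula: area = √(136.34·60.715·47.325·28.305) ≈ 3330.

3330.002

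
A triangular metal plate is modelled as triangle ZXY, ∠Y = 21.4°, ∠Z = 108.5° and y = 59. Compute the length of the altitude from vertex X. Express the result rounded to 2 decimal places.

h_X ≈ 55.95

The third angle is ∠X = 180° − ∠Y − ∠Z = 50.10°.
Law of sines: z = y·sin Z/sin Y ≈ 153.34.
Law of sines: x = y·sin X/sin Y ≈ 124.05.
Area = ½·y·z·sin X ≈ 3470.3.
The altitude from X has length 2·area/x ≈ 55.951.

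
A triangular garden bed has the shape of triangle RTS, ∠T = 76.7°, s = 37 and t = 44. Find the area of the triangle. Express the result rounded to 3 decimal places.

Law of sines: sin S = s·sin T/t ≈ 0.81835.
Since t ≥ s, only the acute value applies: ∠S ≈ 54.92°.
Then ∠R = 180° − ∠T − ∠S ≈ 48.38°.
Law of sines gives r = t·sin R/sin T ≈ 33.799.
Area = ½·t·s·sin R ≈ 608.51.

area ≈ 608.515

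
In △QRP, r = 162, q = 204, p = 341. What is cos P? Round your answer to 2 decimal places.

cos P ≈ -0.73

By the law of cosines, cos P = (q² + r² − p²) / (2·q·r) ≈ -0.73259, so ∠P ≈ 137.10°.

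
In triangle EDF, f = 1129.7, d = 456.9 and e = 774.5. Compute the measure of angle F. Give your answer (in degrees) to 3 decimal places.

By the law of cosines, cos F = (e² + d² − f²) / (2·e·d) ≈ -0.66072, so ∠F ≈ 131.35°.

∠F ≈ 131.355°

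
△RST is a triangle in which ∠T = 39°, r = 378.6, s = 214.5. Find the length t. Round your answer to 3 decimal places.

251.246

By the law of cosines, t² = r² + s² − 2·r·s·cos T = 63125, so t ≈ 251.25.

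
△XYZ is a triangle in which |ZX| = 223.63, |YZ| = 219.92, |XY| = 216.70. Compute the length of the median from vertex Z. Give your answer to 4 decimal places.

m_Z ≈ 193.5145

Median from Z: ½√(2·|YZ|² + 2·|ZX|² − |XY|²) ≈ 193.51.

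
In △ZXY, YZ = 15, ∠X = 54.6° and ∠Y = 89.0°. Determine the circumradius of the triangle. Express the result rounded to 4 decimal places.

9.2010

The third angle is ∠Z = 180° − ∠X − ∠Y = 36.40°.
Law of sines: XY = YZ·sin Z/sin X ≈ 10.92.
Law of sines: ZX = YZ·sin Y/sin X ≈ 18.399.
Circumradius = YZ/(2 sin X) ≈ 9.201.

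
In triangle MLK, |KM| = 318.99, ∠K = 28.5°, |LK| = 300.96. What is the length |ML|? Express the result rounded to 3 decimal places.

By the law of cosines, |ML|² = |LK|² + |KM|² − 2·|LK|·|KM|·cos K = 23593, so |ML| ≈ 153.6.

153.600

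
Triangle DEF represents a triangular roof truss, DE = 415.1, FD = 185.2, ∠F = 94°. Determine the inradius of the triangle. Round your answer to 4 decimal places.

Law of sines: sin E = FD·sin F/DE ≈ 0.44507.
Since DE ≥ FD, only the acute value applies: ∠E ≈ 26.43°.
Then ∠D = 180° − ∠F − ∠E ≈ 59.57°.
Law of sines gives EF = DE·sin D/sin F ≈ 358.8.
Area = ½·DE·FD·sin D ≈ 33144.
Semiperimeter s = (358.8+185.2+415.1)/2 = 479.55.
Inradius = area/s = 33144/479.55 ≈ 69.115.

69.1148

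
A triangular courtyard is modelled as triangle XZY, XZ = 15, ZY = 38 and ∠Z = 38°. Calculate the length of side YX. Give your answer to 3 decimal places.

27.761

By the law of cosines, YX² = XZ² + ZY² − 2·XZ·ZY·cos Z = 770.67, so YX ≈ 27.761.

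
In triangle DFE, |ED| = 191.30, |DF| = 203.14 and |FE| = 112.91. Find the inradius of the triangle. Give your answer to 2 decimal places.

Semiperimeter s = (112.91 + 191.3 + 203.14)/2 = 253.68.
Heron's formula: area = √(253.68·140.77·62.375·50.535) ≈ 10609.
Inradius = area/s = 10609/253.68 ≈ 41.822.

r ≈ 41.82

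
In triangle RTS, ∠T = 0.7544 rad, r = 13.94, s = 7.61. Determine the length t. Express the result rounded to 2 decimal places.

By the law of cosines, t² = s² + r² − 2·s·r·cos T = 97.633, so t ≈ 9.881.

9.88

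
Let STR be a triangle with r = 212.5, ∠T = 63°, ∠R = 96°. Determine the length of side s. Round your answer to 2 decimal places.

76.57

The third angle is ∠S = 180° − ∠T − ∠R = 21.00°.
Law of sines: s = r·sin S/sin R ≈ 76.573.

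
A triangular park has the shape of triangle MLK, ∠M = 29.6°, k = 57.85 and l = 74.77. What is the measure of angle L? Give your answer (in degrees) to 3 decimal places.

By the law of cosines, m² = l² + k² − 2·l·k·cos M = 1415.3, so m ≈ 37.62.
Law of cosines again: cos L = (k² + m² − l²)/(2·k·m) ≈ -0.19038, so ∠L ≈ 100.97°.

100.975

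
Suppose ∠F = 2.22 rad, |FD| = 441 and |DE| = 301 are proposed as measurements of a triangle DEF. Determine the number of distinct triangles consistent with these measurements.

0

|FD|·sin F = 441·sin(2.22 rad) ≈ 351.3.
Since ∠F is not acute, a triangle exists only if |DE| > |FD|; here |DE| ≤ |FD|, so there is no triangle.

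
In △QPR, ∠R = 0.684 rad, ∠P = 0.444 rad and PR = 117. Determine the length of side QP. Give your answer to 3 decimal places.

The third angle is ∠Q = π − ∠P − ∠R = 2.014 rad.
Law of sines: QP = PR·sin R/sin Q ≈ 81.823.

81.823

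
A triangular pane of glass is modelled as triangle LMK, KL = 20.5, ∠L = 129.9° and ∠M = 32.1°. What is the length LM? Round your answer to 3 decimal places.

11.921

The third angle is ∠K = 180° − ∠L − ∠M = 18.00°.
Law of sines: LM = KL·sin K/sin M ≈ 11.921.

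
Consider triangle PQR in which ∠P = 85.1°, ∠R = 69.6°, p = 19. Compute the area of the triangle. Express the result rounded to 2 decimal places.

area ≈ 72.57

The third angle is ∠Q = 180° − ∠R − ∠P = 25.30°.
Law of sines: q = p·sin Q/sin P ≈ 8.1496.
Law of sines: r = p·sin R/sin P ≈ 17.874.
Area = ½·p·q·sin R ≈ 72.565.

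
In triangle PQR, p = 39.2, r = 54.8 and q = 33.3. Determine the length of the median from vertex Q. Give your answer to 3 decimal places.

Median from Q: ½√(2·r² + 2·p² − q²) ≈ 44.639.

m_Q ≈ 44.639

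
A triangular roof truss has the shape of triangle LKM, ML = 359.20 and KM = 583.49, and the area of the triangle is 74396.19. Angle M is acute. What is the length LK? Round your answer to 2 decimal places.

417.45

From area = ½·KM·ML·sin M, we get sin M = 2·area/(KM·ML) ≈ 0.70992.
Taking the acute solution, ∠M ≈ 45.23°.
Law of cosines then gives LK ≈ 417.45.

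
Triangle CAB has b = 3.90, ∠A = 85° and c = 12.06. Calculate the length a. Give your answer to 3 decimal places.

By the law of cosines, a² = b² + c² − 2·b·c·cos A = 152.46, so a ≈ 12.347.

12.347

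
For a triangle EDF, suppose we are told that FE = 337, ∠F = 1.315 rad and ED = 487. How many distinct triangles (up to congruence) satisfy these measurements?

1

FE·sin F = 337·sin(1.315 rad) ≈ 326.
Since ED ≥ FE, exactly one triangle exists.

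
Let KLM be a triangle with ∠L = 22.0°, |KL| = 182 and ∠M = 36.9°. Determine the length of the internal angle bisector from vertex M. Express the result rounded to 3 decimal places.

t_M ≈ 149.865

The third angle is ∠K = 180° − ∠L − ∠M = 121.10°.
Law of sines: |LM| = |KL|·sin K/sin M ≈ 259.55.
Law of sines: |MK| = |KL|·sin L/sin M ≈ 113.55.
The bisector from M has length 2·|LM|·|MK|·cos(∠M/2)/(|LM|+|MK|) ≈ 149.87.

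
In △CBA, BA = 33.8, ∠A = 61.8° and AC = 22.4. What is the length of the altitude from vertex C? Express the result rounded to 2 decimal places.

h_C ≈ 19.74

By the law of cosines, CB² = BA² + AC² − 2·BA·AC·cos A = 928.64, so CB ≈ 30.474.
Area = ½·BA·AC·sin A ≈ 333.63.
The altitude from C has length 2·area/BA ≈ 19.741.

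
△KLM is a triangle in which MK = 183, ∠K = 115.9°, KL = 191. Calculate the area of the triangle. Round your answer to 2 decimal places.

Area = ½·MK·KL·sin K ≈ 15721.

area ≈ 15721.12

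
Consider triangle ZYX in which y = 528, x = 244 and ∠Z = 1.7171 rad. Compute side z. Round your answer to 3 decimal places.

613.093

By the law of cosines, z² = y² + x² − 2·y·x·cos Z = 3.7588e+05, so z ≈ 613.09.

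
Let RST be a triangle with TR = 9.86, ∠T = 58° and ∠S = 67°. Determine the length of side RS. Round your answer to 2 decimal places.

9.08

The third angle is ∠R = 180° − ∠S − ∠T = 55.00°.
Law of sines: RS = TR·sin T/sin S ≈ 9.0839.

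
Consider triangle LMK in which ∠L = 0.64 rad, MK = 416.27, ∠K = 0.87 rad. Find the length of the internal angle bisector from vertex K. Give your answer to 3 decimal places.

The third angle is ∠M = π − ∠K − ∠L = 1.632 rad.
Law of sines: KL = MK·sin M/sin L ≈ 695.75.
Law of sines: LM = MK·sin K/sin L ≈ 532.77.
The bisector from K has length 2·MK·KL·cos(∠K/2)/(MK+KL) ≈ 472.38.

t_K ≈ 472.380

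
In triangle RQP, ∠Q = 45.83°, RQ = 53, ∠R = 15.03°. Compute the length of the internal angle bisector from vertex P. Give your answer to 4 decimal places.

11.7073

The third angle is ∠P = 180° − ∠R − ∠Q = 119.14°.
Law of sines: QP = RQ·sin R/sin P ≈ 15.736.
Law of sines: PR = RQ·sin Q/sin P ≈ 43.524.
The bisector from P has length 2·QP·PR·cos(∠P/2)/(QP+PR) ≈ 11.707.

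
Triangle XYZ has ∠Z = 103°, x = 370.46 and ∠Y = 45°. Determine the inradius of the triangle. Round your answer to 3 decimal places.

The third angle is ∠X = 180° − ∠Y − ∠Z = 32.00°.
Law of sines: y = x·sin Y/sin X ≈ 494.33.
Law of sines: z = x·sin Z/sin X ≈ 681.17.
Area = ½·x·y·sin Z ≈ 89218.
Semiperimeter s = (370.46+494.33+681.17)/2 = 772.98.
Inradius = area/s = 89218/772.98 ≈ 115.42.

115.421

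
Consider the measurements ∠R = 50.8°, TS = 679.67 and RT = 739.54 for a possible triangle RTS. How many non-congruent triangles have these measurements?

2

RT·sin R = 739.54·sin(50.8°) ≈ 573.1.
Since RT sin R < TS < RT (573.1 < 679.67 < 739.54), two triangles exist.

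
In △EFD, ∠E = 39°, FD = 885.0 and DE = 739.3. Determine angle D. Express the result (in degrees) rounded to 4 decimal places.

Law of sines: sin F = DE·sin E/FD ≈ 0.52571.
Since FD ≥ DE, only the acute value applies: ∠F ≈ 31.72°.
Then ∠D = 180° − ∠E − ∠F ≈ 109.28°.

109.2837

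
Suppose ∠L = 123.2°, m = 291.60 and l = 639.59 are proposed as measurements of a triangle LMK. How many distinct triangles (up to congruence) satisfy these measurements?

1

m·sin L = 291.60·sin(123.2°) ≈ 244.
Since ∠L is not acute, a triangle exists only if l > m; here l > m, so there is exactly one triangle.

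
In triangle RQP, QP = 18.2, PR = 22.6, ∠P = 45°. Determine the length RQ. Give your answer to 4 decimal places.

By the law of cosines, RQ² = QP² + PR² − 2·QP·PR·cos P = 260.31, so RQ ≈ 16.134.

16.1340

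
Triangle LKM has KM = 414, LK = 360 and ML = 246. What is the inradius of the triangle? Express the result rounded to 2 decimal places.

Semiperimeter s = (414 + 246 + 360)/2 = 510.
Heron's formula: area = √(510·96·264·150) ≈ 44032.
Inradius = area/s = 44032/510 ≈ 86.337.

r ≈ 86.34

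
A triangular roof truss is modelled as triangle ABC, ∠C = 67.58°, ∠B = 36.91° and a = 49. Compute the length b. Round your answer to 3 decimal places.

The third angle is ∠A = 180° − ∠B − ∠C = 75.51°.
Law of sines: b = a·sin B/sin A ≈ 30.394.

30.394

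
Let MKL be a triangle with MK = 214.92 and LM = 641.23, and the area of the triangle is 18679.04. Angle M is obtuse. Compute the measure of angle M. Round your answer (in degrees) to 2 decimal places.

From area = ½·LM·MK·sin M, we get sin M = 2·area/(LM·MK) ≈ 0.27108.
Taking the obtuse solution, ∠M ≈ 164.27°.

164.27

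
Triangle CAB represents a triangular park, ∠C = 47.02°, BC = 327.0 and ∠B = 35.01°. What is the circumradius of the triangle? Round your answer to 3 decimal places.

The third angle is ∠A = 180° − ∠B − ∠C = 97.97°.
Law of sines: AB = BC·sin C/sin A ≈ 241.56.
Law of sines: CA = BC·sin B/sin A ≈ 189.44.
Circumradius = BC/(2 sin A) ≈ 165.09.

R ≈ 165.095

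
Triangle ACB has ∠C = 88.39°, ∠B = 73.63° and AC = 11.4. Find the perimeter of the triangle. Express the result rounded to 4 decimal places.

The third angle is ∠A = 180° − ∠C − ∠B = 17.98°.
Law of sines: CB = AC·sin A/sin B ≈ 3.6677.
Law of sines: BA = AC·sin C/sin B ≈ 11.877.
Semiperimeter s = (3.6677+11.877+11.4)/2 = 13.472.
Perimeter = 3.6677 + 11.877 + 11.4 = 26.945.

26.9447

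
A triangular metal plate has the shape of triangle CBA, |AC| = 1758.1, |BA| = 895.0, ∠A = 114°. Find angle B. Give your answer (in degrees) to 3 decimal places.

∠B ≈ 44.929°

By the law of cosines, |CB|² = |BA|² + |AC|² − 2·|BA|·|AC|·cos A = 5.1719e+06, so |CB| ≈ 2274.2.
Law of cosines again: cos B = (|CB|² + |BA|² − |AC|²)/(2·|CB|·|BA|) ≈ 0.70798, so ∠B ≈ 44.93°.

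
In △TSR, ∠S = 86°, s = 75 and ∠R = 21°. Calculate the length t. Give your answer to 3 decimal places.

71.898

The third angle is ∠T = 180° − ∠S − ∠R = 73.00°.
Law of sines: t = s·sin T/sin S ≈ 71.898.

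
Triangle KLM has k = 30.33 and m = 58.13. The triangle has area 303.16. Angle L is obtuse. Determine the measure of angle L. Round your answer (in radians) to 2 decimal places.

From area = ½·m·k·sin L, we get sin L = 2·area/(m·k) ≈ 0.34390.
Taking the obtuse solution, ∠L ≈ 2.791 rad.

2.79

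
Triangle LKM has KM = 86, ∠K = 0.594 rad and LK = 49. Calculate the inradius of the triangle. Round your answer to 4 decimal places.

12.5429

By the law of cosines, ML² = LK² + KM² − 2·LK·KM·cos K = 2812.6, so ML ≈ 53.034.
Area = ½·LK·KM·sin K ≈ 1179.2.
Semiperimeter s = (86+53.034+49)/2 = 94.017.
Inradius = area/s = 1179.2/94.017 ≈ 12.543.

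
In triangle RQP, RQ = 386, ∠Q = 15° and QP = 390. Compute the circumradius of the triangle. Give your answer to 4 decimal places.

By the law of cosines, PR² = RQ² + QP² − 2·RQ·QP·cos Q = 10275, so PR ≈ 101.37.
Area = ½·RQ·QP·sin Q ≈ 19481.
Circumradius = PR/(2 sin Q) ≈ 195.82.

195.8239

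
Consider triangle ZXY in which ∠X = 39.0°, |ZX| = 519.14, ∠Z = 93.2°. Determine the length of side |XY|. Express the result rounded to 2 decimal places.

699.69

The third angle is ∠Y = 180° − ∠Z − ∠X = 47.80°.
Law of sines: |XY| = |ZX|·sin Z/sin Y ≈ 699.69.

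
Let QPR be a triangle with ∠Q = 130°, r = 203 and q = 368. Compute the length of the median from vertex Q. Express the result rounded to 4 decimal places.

m_Q ≈ 85.8006

Law of sines: sin R = r·sin Q/q ≈ 0.42257.
Since q ≥ r, only the acute value applies: ∠R ≈ 25.00°.
Then ∠P = 180° − ∠Q − ∠R ≈ 25.00°.
Law of sines gives p = q·sin P/sin Q ≈ 203.04.
Median from Q: ½√(2·p² + 2·r² − q²) ≈ 85.801.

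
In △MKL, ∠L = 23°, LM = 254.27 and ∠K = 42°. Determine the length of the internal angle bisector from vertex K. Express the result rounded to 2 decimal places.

t_K ≈ 193.72

The third angle is ∠M = 180° − ∠K − ∠L = 115.00°.
Law of sines: KL = LM·sin M/sin K ≈ 344.4.
Law of sines: MK = LM·sin L/sin K ≈ 148.48.
The bisector from K has length 2·MK·KL·cos(∠K/2)/(MK+KL) ≈ 193.72.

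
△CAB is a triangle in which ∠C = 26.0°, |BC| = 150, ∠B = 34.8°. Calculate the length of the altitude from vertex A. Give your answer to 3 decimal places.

The third angle is ∠A = 180° − ∠B − ∠C = 119.20°.
Law of sines: |AB| = |BC|·sin C/sin A ≈ 75.328.
Law of sines: |CA| = |BC|·sin B/sin A ≈ 98.07.
Area = ½·|BC|·|AB|·sin B ≈ 3224.3.
The altitude from A has length 2·area/|BC| ≈ 42.991.

42.991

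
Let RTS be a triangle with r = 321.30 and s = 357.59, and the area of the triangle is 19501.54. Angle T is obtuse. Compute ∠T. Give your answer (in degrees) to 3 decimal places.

From area = ½·s·r·sin T, we get sin T = 2·area/(s·r) ≈ 0.33947.
Taking the obtuse solution, ∠T ≈ 160.16°.

∠T ≈ 160.155°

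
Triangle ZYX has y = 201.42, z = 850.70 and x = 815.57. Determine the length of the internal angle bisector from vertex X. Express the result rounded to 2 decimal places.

261.51

By the law of cosines, cos X = (z² + y² − x²) / (2·z·y) ≈ 0.28920, so ∠X ≈ 73.19°.
The bisector from X has length 2·z·y·cos(∠X/2)/(z+y) ≈ 261.51.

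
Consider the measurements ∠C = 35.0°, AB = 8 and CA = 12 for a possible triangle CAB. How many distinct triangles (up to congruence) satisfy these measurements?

CA·sin C = 12·sin(35.0°) ≈ 6.883.
Since CA sin C < AB < CA (6.883 < 8 < 12), two triangles exist.

2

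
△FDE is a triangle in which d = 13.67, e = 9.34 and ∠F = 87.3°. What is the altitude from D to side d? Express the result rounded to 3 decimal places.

9.330

By the law of cosines, f² = d² + e² − 2·d·e·cos F = 262.08, so f ≈ 16.189.
Area = ½·d·e·sin F ≈ 63.768.
The altitude from D has length 2·area/d ≈ 9.3296.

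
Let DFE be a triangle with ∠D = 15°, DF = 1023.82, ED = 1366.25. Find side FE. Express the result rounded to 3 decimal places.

461.068

By the law of cosines, FE² = ED² + DF² − 2·ED·DF·cos D = 2.1258e+05, so FE ≈ 461.07.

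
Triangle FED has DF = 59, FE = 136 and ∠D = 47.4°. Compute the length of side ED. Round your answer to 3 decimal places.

168.815

Law of sines: sin E = DF·sin D/FE ≈ 0.31934.
Since FE ≥ DF, only the acute value applies: ∠E ≈ 18.62°.
Then ∠F = 180° − ∠D − ∠E ≈ 113.98°.
Law of sines gives ED = FE·sin F/sin D ≈ 168.81.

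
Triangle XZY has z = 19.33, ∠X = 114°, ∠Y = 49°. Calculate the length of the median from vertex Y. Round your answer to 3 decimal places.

37.261

The third angle is ∠Z = 180° − ∠Y − ∠X = 17.00°.
Law of sines: x = z·sin X/sin Z ≈ 60.399.
Law of sines: y = z·sin Y/sin Z ≈ 49.897.
Median from Y: ½√(2·x² + 2·z² − y²) ≈ 37.261.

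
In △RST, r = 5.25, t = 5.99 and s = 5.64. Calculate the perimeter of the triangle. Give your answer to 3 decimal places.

16.880

Perimeter = 5.25 + 5.64 + 5.99 = 16.88.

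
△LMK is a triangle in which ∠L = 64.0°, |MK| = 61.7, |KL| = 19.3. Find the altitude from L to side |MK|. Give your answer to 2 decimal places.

Law of sines: sin M = |KL|·sin L/|MK| ≈ 0.28115.
Since |MK| ≥ |KL|, only the acute value applies: ∠M ≈ 16.33°.
Then ∠K = 180° − ∠L − ∠M ≈ 99.67°.
Law of sines gives |LM| = |MK|·sin K/sin L ≈ 67.672.
Area = ½·|MK|·|KL|·sin K ≈ 586.94.
The altitude from L has length 2·area/|MK| ≈ 19.026.

h_L ≈ 19.03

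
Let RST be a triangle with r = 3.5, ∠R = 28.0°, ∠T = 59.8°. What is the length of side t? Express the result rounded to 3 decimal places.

6.443

The third angle is ∠S = 180° − ∠T − ∠R = 92.20°.
Law of sines: t = r·sin T/sin R ≈ 6.4433.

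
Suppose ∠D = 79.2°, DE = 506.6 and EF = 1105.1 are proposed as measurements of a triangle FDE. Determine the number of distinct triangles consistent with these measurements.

DE·sin D = 506.6·sin(79.2°) ≈ 497.6.
Since EF ≥ DE, exactly one triangle exists.

1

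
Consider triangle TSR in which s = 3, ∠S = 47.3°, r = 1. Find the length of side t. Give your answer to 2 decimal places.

Law of sines: sin R = r·sin S/s ≈ 0.24497.
Since s ≥ r, only the acute value applies: ∠R ≈ 14.18°.
Then ∠T = 180° − ∠S − ∠R ≈ 118.52°.
Law of sines gives t = s·sin T/sin S ≈ 3.5868.

3.59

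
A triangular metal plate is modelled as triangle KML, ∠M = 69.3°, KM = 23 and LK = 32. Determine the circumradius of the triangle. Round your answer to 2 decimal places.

R ≈ 17.10

Law of sines: sin L = KM·sin M/LK ≈ 0.67235.
Since LK ≥ KM, only the acute value applies: ∠L ≈ 42.25°.
Then ∠K = 180° − ∠M − ∠L ≈ 68.45°.
Law of sines gives ML = LK·sin K/sin M ≈ 31.817.
Circumradius = LK/(2 sin M) ≈ 17.104.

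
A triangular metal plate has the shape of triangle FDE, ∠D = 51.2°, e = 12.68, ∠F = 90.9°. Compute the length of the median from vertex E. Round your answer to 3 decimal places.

m_E ≈ 17.384

The third angle is ∠E = 180° − ∠F − ∠D = 37.90°.
Law of sines: f = e·sin F/sin E ≈ 20.639.
Law of sines: d = e·sin D/sin E ≈ 16.087.
Median from E: ½√(2·f² + 2·d² − e²) ≈ 17.384.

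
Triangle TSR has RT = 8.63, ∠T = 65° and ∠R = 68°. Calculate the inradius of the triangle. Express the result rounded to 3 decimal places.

The third angle is ∠S = 180° − ∠R − ∠T = 47.00°.
Law of sines: SR = RT·sin T/sin S ≈ 10.694.
Law of sines: TS = RT·sin R/sin S ≈ 10.941.
Area = ½·RT·SR·sin R ≈ 42.786.
Semiperimeter s = (10.694+8.63+10.941)/2 = 15.133.
Inradius = area/s = 42.786/15.133 ≈ 2.8274.

2.827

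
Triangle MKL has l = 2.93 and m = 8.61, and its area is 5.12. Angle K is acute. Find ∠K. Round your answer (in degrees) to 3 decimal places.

∠K ≈ 23.948°

From area = ½·l·m·sin K, we get sin K = 2·area/(l·m) ≈ 0.40591.
Taking the acute solution, ∠K ≈ 23.95°.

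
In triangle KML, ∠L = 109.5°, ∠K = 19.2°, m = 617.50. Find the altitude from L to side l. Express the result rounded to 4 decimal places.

h_L ≈ 203.0752

The third angle is ∠M = 180° − ∠L − ∠K = 51.30°.
Law of sines: k = m·sin K/sin M ≈ 260.21.
Law of sines: l = m·sin L/sin M ≈ 745.85.
Area = ½·m·k·sin L ≈ 75731.
The altitude from L has length 2·area/l ≈ 203.08.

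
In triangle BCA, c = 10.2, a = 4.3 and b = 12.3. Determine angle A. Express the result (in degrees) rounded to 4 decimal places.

19.2852

By the law of cosines, cos A = (b² + c² − a²) / (2·b·c) ≈ 0.94389, so ∠A ≈ 19.29°.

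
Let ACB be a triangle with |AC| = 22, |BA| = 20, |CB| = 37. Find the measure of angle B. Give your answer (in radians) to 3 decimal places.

∠B ≈ 0.519 rad

By the law of cosines, cos B = (|CB|² + |BA|² − |AC|²) / (2·|CB|·|BA|) ≈ 0.86824, so ∠B ≈ 0.519 rad.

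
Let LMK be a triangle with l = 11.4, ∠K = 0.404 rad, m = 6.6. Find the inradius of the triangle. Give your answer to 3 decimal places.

By the law of cosines, k² = l² + m² − 2·l·m·cos K = 35.154, so k ≈ 5.9291.
Area = ½·l·m·sin K ≈ 14.788.
Semiperimeter s = (11.4+6.6+5.9291)/2 = 11.965.
Inradius = area/s = 14.788/11.965 ≈ 1.236.

r ≈ 1.236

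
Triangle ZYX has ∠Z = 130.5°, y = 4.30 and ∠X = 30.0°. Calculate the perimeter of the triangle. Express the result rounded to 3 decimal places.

The third angle is ∠Y = 180° − ∠X − ∠Z = 19.50°.
Law of sines: z = y·sin Z/sin Y ≈ 9.7953.
Law of sines: x = y·sin X/sin Y ≈ 6.4409.
Semiperimeter s = (9.7953+4.3+6.4409)/2 = 10.268.
Perimeter = 9.7953 + 4.3 + 6.4409 = 20.536.

20.536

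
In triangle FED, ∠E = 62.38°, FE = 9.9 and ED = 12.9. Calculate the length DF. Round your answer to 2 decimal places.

12.08

By the law of cosines, DF² = FE² + ED² − 2·FE·ED·cos E = 146.01, so DF ≈ 12.083.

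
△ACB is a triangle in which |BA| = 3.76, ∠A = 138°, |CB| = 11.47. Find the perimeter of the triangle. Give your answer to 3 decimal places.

Law of sines: sin C = |BA|·sin A/|CB| ≈ 0.21935.
Since |CB| ≥ |BA|, only the acute value applies: ∠C ≈ 12.67°.
Then ∠B = 180° − ∠A − ∠C ≈ 29.33°.
Law of sines gives |AC| = |CB|·sin B/sin A ≈ 8.3964.
Semiperimeter s = (11.47+3.76+8.3964)/2 = 11.813.
Perimeter = 11.47 + 3.76 + 8.3964 = 23.626.

perimeter ≈ 23.626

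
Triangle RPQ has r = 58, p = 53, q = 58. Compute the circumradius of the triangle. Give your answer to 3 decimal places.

32.602

By the law of cosines, cos R = (p² + q² − r²) / (2·p·q) ≈ 0.45690, so ∠R ≈ 62.81°.
Circumradius = r/(2 sin R) ≈ 32.602.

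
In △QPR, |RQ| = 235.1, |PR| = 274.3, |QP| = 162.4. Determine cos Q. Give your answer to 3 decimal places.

0.084

By the law of cosines, cos Q = (|RQ|² + |QP|² − |PR|²) / (2·|RQ|·|QP|) ≈ 0.08388, so ∠Q ≈ 85.19°.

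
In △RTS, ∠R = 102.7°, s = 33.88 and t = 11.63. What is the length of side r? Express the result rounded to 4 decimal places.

By the law of cosines, r² = t² + s² − 2·t·s·cos R = 1456.4, so r ≈ 38.162.

38.1623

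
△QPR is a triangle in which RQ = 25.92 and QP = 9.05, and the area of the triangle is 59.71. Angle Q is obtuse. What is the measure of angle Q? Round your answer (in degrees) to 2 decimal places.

∠Q ≈ 149.40°

From area = ½·RQ·QP·sin Q, we get sin Q = 2·area/(RQ·QP) ≈ 0.50909.
Taking the obtuse solution, ∠Q ≈ 149.40°.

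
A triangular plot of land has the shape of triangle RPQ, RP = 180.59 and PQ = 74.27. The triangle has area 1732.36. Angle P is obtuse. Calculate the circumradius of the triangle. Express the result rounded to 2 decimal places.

489.83

From area = ½·RP·PQ·sin P, we get sin P = 2·area/(RP·PQ) ≈ 0.25832.
Taking the obtuse solution, ∠P ≈ 2.880 rad.
Law of cosines then gives QR ≈ 253.07.
Circumradius = QR/(2 sin P) ≈ 489.83.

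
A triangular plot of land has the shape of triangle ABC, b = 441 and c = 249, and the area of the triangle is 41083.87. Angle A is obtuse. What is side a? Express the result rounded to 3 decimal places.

634.171

From area = ½·b·c·sin A, we get sin A = 2·area/(b·c) ≈ 0.74828.
Taking the obtuse solution, ∠A ≈ 131.56°.
Law of cosines then gives a ≈ 634.17.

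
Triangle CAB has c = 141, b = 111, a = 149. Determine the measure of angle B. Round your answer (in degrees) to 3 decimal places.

By the law of cosines, cos B = (c² + a² − b²) / (2·c·a) ≈ 0.70829, so ∠B ≈ 44.90°.

∠B ≈ 44.904°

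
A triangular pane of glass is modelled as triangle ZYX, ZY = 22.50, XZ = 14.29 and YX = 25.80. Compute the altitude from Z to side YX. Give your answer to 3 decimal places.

Semiperimeter s = (25.8 + 14.29 + 22.5)/2 = 31.295.
Heron's formula: area = √(31.295·5.495·17.005·8.795) ≈ 160.37.
The altitude from Z has length 2·area/YX ≈ 12.432.

h_Z ≈ 12.432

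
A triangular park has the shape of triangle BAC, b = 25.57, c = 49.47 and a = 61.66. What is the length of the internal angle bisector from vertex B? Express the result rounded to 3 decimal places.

t_B ≈ 53.748

By the law of cosines, cos B = (a² + c² − b²) / (2·a·c) ≈ 0.91718, so ∠B ≈ 23.48°.
The bisector from B has length 2·a·c·cos(∠B/2)/(a+c) ≈ 53.748.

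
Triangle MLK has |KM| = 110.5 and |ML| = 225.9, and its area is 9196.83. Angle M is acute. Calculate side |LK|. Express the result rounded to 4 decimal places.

171.7285

From area = ½·|KM|·|ML|·sin M, we get sin M = 2·area/(|KM|·|ML|) ≈ 0.73687.
Taking the acute solution, ∠M ≈ 47.47°.
Law of cosines then gives |LK| ≈ 171.73.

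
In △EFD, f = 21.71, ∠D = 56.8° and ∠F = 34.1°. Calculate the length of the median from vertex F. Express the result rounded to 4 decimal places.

m_F ≈ 34.0104

The third angle is ∠E = 180° − ∠F − ∠D = 89.10°.
Law of sines: e = f·sin E/sin F ≈ 38.719.
Law of sines: d = f·sin D/sin F ≈ 32.403.
Median from F: ½√(2·d² + 2·e² − f²) ≈ 34.01.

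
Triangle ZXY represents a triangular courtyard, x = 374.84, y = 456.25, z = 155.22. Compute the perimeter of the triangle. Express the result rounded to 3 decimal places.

Perimeter = 155.22 + 374.84 + 456.25 = 986.31.

perimeter ≈ 986.310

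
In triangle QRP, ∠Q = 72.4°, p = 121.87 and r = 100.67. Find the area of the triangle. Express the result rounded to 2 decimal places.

area ≈ 5847.18

Area = ½·r·p·sin Q ≈ 5847.2.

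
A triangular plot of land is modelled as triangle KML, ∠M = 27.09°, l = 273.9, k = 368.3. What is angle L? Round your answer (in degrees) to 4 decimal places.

∠L ≈ 45.0649°

By the law of cosines, m² = l² + k² − 2·l·k·cos M = 31045, so m ≈ 176.2.
Law of cosines again: cos L = (k² + m² − l²)/(2·k·m) ≈ 0.70631, so ∠L ≈ 45.06°.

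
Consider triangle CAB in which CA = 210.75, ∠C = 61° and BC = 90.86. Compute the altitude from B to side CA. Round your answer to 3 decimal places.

79.468

By the law of cosines, AB² = BC² + CA² − 2·BC·CA·cos C = 34104, so AB ≈ 184.67.
Area = ½·BC·CA·sin C ≈ 8373.9.
The altitude from B has length 2·area/CA ≈ 79.468.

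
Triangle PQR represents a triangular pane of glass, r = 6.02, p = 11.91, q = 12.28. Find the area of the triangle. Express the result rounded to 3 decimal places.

area ≈ 35.194

Semiperimeter s = (11.91 + 12.28 + 6.02)/2 = 15.105.
Heron's formula: area = √(15.105·3.195·2.825·9.085) ≈ 35.194.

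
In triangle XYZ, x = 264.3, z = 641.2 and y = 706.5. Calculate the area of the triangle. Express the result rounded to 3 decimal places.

Semiperimeter s = (264.3 + 706.5 + 641.2)/2 = 806.
Heron's formula: area = √(806·541.7·99.5·164.8) ≈ 84613.

area ≈ 84612.998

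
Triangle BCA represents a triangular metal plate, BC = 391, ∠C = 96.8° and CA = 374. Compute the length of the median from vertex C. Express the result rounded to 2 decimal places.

By the law of cosines, AB² = BC² + CA² − 2·BC·CA·cos C = 3.2739e+05, so AB ≈ 572.18.
Median from C: ½√(2·BC² + 2·CA² − AB²) ≈ 254.03.

m_C ≈ 254.03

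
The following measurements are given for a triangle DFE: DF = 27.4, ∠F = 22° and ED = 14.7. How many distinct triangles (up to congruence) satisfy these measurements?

DF·sin F = 27.4·sin(22°) ≈ 10.26.
Since DF sin F < ED < DF (10.26 < 14.7 < 27.4), two triangles exist.

2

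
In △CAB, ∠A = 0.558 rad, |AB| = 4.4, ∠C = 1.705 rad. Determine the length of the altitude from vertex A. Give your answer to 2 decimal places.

The third angle is ∠B = π − ∠C − ∠A = 0.879 rad.
Law of sines: |BC| = |AB|·sin A/sin C ≈ 2.3509.
Law of sines: |CA| = |AB|·sin B/sin C ≈ 3.418.
Area = ½·|AB|·|BC|·sin B ≈ 3.9816.
The altitude from A has length 2·area/|BC| ≈ 3.3873.

3.39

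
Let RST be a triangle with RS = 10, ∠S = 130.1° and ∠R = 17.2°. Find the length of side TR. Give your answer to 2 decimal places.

14.16

The third angle is ∠T = 180° − ∠R − ∠S = 32.70°.
Law of sines: TR = RS·sin S/sin T ≈ 14.159.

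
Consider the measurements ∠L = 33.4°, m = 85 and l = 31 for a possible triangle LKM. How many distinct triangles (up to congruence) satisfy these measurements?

0

m·sin L = 85·sin(33.4°) ≈ 46.79.
Since l = 31 < 46.79 = m sin L, no triangle exists.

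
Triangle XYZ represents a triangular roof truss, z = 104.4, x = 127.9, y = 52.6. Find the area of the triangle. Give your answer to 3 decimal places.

Semiperimeter s = (127.9 + 52.6 + 104.4)/2 = 142.45.
Heron's formula: area = √(142.45·14.55·89.85·38.05) ≈ 2661.9.

area ≈ 2661.945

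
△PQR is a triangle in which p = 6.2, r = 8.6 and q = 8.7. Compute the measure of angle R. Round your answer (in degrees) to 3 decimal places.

By the law of cosines, cos R = (p² + q² − r²) / (2·p·q) ≈ 0.37236, so ∠R ≈ 68.14°.

68.139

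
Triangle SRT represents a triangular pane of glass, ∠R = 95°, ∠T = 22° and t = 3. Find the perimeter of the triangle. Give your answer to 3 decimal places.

18.113

The third angle is ∠S = 180° − ∠R − ∠T = 63.00°.
Law of sines: s = t·sin S/sin T ≈ 7.1355.
Law of sines: r = t·sin R/sin T ≈ 7.9779.
Semiperimeter p = (7.1355+7.9779+3)/2 = 9.0567.
Perimeter = 7.1355 + 7.9779 + 3 = 18.113.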